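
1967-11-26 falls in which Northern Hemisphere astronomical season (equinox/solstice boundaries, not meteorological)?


Date: November 26
Astronomical Autumn (approx.; exact equinox/solstice day varies by year): September 22 to December 20
November 26 falls within the Autumn window

Autumn


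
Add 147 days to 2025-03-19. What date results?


Start: 2025-03-19, add 147 days
March 2025 has 31 days: 31 - 19 = 12 days to March 31 -> 135 left
April 2025 has 30 days -> 105 left
May 2025 has 31 days -> 74 left
June 2025 has 30 days -> 44 left
July 2025 has 31 days -> 13 left
August 2025: 13 <= 31 -> lands on August 13

Result: 2025-08-13


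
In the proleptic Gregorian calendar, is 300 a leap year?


Gregorian leap year rule: divisible by 4, but not by 100, unless also by 400.
300 is divisible by 100 but not 400 -> not a leap year

No


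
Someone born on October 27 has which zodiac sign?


Date: October 27
Conventional tropical zodiac dates: Scorpio from October 23 onward; Sagittarius starts November 22
October 27 falls within the Scorpio range

Scorpio


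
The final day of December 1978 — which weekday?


December 1978 has 31 days
Anchor: Jan 1, 1978. With p = 1978 - 1 = 1977: (p + p//4 - p//100 + p//400) mod 7 = (1977 + 494 - 19 + 4) mod 7 = 2456 mod 7 = 6 -> Sunday (Mon=0 ... Sun=6)
Days before December (Jan-Nov): 334; December 1 index = (6 + 334) mod 7 = 4 -> Friday
Last day offset: 31 - 1 = 30 days
Weekday index = (4 + 30) mod 7 = 6

Sunday, December 31


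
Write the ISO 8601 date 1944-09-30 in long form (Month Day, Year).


ISO 1944-09-30 parses as year=1944, month=09, day=30
Month 9 -> September

September 30, 1944


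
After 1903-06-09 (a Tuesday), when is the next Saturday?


Current: Tuesday
Target: Saturday
Days ahead: 4

Next Saturday: 1903-06-13


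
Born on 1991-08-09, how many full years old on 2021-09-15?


Birth: 1991-08-09
Reference: 2021-09-15
Year difference: 2021 - 1991 = 30

30 years old


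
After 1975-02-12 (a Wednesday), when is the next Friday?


Current: Wednesday
Target: Friday
Days ahead: 2

Next Friday: 1975-02-14


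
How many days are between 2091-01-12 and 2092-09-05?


From 2091-01-12 to 2092-09-05
2091-01-12: day of year = 12
2092-09-05: days before September = 31 + 29 + 31 + 30 + 31 + 30 + 31 + 31 = 244 (2092 is a leap year); day of year = 244 + 5 = 249
Rest of 2091: 365 - 12 = 353
Total = 353 + 249 = 602

602 days


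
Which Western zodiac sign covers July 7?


Date: July 7
Conventional tropical zodiac dates: Cancer from June 21 onward; Leo starts July 23
July 7 falls within the Cancer range

Cancer


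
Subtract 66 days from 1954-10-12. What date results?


Start: 1954-10-12, subtract 66 days
Back 12 days from October 12 reaches September 30, 1954 -> 54 left
September 1954 has 30 days -> back to August 31, 1954 -> 24 left
August 1954: 31 - 24 = 7 -> lands on August 7

Result: 1954-08-07


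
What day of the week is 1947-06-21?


Date: June 21, 1947
Anchor: Jan 1, 1947. With p = 1947 - 1 = 1946: (p + p//4 - p//100 + p//400) mod 7 = (1946 + 486 - 19 + 4) mod 7 = 2417 mod 7 = 2 -> Wednesday (Mon=0 ... Sun=6)
Days before June (Jan-May): 151; offset = 151 + 21 - 1 = 171
Weekday index = (2 + 171) mod 7 = 5

Day of the week: Saturday


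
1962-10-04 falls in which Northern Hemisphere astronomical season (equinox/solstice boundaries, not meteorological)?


Date: October 4
Astronomical Autumn (approx.; exact equinox/solstice day varies by year): September 22 to December 20
October 4 falls within the Autumn window

Autumn


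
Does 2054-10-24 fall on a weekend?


Anchor: Jan 1, 2054. With p = 2054 - 1 = 2053: (p + p//4 - p//100 + p//400) mod 7 = (2053 + 513 - 20 + 5) mod 7 = 2551 mod 7 = 3 -> Thursday (Mon=0 ... Sun=6)
Day of year: 297; offset = 296
Weekday index = (3 + 296) mod 7 = 5 -> Saturday
Weekend days: Saturday, Sunday

Yes


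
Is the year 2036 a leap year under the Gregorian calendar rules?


Gregorian leap year rule: divisible by 4, but not by 100, unless also by 400.
2036 is divisible by 4 but not 100 -> leap year

Yes


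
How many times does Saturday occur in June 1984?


June 1984 has 30 days
Anchor: Jan 1, 1984. With p = 1984 - 1 = 1983: (p + p//4 - p//100 + p//400) mod 7 = (1983 + 495 - 19 + 4) mod 7 = 2463 mod 7 = 6 -> Sunday (Mon=0 ... Sun=6)
Days before June (Jan-May): 152; June 1 index = (6 + 152) mod 7 = 4 -> Friday
First Saturday is June 2
Saturdays: 2, 9, 16, 23, 30

5 Saturdays


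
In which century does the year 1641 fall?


Century = (year - 1) // 100 + 1
= (1641 - 1) // 100 + 1
= 1640 // 100 + 1
= 16 + 1

17th century


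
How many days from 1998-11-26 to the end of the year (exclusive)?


Day of year: 330 of 365
Remaining = 365 - 330

35 days


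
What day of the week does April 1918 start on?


Target: April 1, 1918
Anchor: Jan 1, 1918. With p = 1918 - 1 = 1917: (p + p//4 - p//100 + p//400) mod 7 = (1917 + 479 - 19 + 4) mod 7 = 2381 mod 7 = 1 -> Tuesday (Mon=0 ... Sun=6)
Days before April (Jan-Mar): 90 days
Weekday index = (1 + 90) mod 7 = 0

Monday


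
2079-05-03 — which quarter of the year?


Month: May (month 5)
Q1: Jan-Mar, Q2: Apr-Jun, Q3: Jul-Sep, Q4: Oct-Dec

Q2


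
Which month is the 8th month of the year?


Month 8 of 12

August


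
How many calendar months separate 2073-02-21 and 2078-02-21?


From February 2073 to February 2078
5 years * 12 = 60 months = 60

60 months


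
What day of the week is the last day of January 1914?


January 1914 has 31 days
Anchor: Jan 1, 1914. With p = 1914 - 1 = 1913: (p + p//4 - p//100 + p//400) mod 7 = (1913 + 478 - 19 + 4) mod 7 = 2376 mod 7 = 3 -> Thursday (Mon=0 ... Sun=6)
January 1 is the anchor itself -> Thursday
Last day offset: 31 - 1 = 30 days
Weekday index = (3 + 30) mod 7 = 5

Saturday, January 31


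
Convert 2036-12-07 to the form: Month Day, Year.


ISO 2036-12-07 parses as year=2036, month=12, day=07
Month 12 -> December

December 7, 2036


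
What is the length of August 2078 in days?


August 2078

31 days


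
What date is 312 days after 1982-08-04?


Start: 1982-08-04, add 312 days
August 1982 has 31 days: 31 - 4 = 27 days to August 31 -> 285 left
September 1982 has 30 days -> 255 left
October 1982 has 31 days -> 224 left
November 1982 has 30 days -> 194 left
December 1982 has 31 days -> 163 left
January 1983 has 31 days -> 132 left
February 1983 has 28 days -> 104 left
March 1983 has 31 days -> 73 left
April 1983 has 30 days -> 43 left
May 1983 has 31 days -> 12 left
June 1983: 12 <= 30 -> lands on June 12

Result: 1983-06-12


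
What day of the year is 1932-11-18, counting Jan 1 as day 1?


Date: November 18, 1932
Days in months 1 through 10: 305
Plus 18 days in November

Day of year: 323


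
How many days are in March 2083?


March 2083

31 days


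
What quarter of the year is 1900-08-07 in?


Month: August (month 8)
Q1: Jan-Mar, Q2: Apr-Jun, Q3: Jul-Sep, Q4: Oct-Dec

Q3


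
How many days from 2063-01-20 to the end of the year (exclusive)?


Day of year: 20 of 365
Remaining = 365 - 20

345 days


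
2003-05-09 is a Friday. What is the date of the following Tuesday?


Current: Friday
Target: Tuesday
Days ahead: 4

Next Tuesday: 2003-05-13


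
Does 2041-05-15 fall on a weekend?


Anchor: Jan 1, 2041. With p = 2041 - 1 = 2040: (p + p//4 - p//100 + p//400) mod 7 = (2040 + 510 - 20 + 5) mod 7 = 2535 mod 7 = 1 -> Tuesday (Mon=0 ... Sun=6)
Day of year: 135; offset = 134
Weekday index = (1 + 134) mod 7 = 2 -> Wednesday
Weekend days: Saturday, Sunday

No


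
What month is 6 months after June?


June is month 6
6 + 6 = 12

December


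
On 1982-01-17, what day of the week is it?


Date: January 17, 1982
Anchor: Jan 1, 1982. With p = 1982 - 1 = 1981: (p + p//4 - p//100 + p//400) mod 7 = (1981 + 495 - 19 + 4) mod 7 = 2461 mod 7 = 4 -> Friday (Mon=0 ... Sun=6)
Days into year = 17 - 1 = 16
Weekday index = (4 + 16) mod 7 = 6

Day of the week: Sunday


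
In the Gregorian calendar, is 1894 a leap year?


Gregorian leap year rule: divisible by 4, but not by 100, unless also by 400.
1894 is not divisible by 4 -> not a leap year

No


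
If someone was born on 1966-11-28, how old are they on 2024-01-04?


Birth: 1966-11-28
Reference: 2024-01-04
Year difference: 2024 - 1966 = 58
Birthday not yet reached in 2024, subtract 1

57 years old


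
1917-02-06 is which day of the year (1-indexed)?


Date: February 6, 1917
Days in months 1 through 1: 31
Plus 6 days in February

Day of year: 37


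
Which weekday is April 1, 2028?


Target: April 1, 2028
Anchor: Jan 1, 2028. With p = 2028 - 1 = 2027: (p + p//4 - p//100 + p//400) mod 7 = (2027 + 506 - 20 + 5) mod 7 = 2518 mod 7 = 5 -> Saturday (Mon=0 ... Sun=6)
Days before April (Jan-Mar): 91 days
Weekday index = (5 + 91) mod 7 = 5

Saturday


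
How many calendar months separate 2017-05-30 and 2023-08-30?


From May 2017 to August 2023
6 years * 12 = 72 months, plus 3 months = 75

75 months


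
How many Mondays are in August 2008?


August 2008 has 31 days
Anchor: Jan 1, 2008. With p = 2008 - 1 = 2007: (p + p//4 - p//100 + p//400) mod 7 = (2007 + 501 - 20 + 5) mod 7 = 2493 mod 7 = 1 -> Tuesday (Mon=0 ... Sun=6)
Days before August (Jan-Jul): 213; August 1 index = (1 + 213) mod 7 = 4 -> Friday
First Monday is August 4
Mondays: 4, 11, 18, 25

4 Mondays


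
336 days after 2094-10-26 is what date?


Start: 2094-10-26, add 336 days
October 2094 has 31 days: 31 - 26 = 5 days to October 31 -> 331 left
November 2094 has 30 days -> 301 left
December 2094 has 31 days -> 270 left
January 2095 has 31 days -> 239 left
February 2095 has 28 days -> 211 left
March 2095 has 31 days -> 180 left
April 2095 has 30 days -> 150 left
May 2095 has 31 days -> 119 left
June 2095 has 30 days -> 89 left
July 2095 has 31 days -> 58 left
August 2095 has 31 days -> 27 left
September 2095: 27 <= 30 -> lands on September 27

Result: 2095-09-27


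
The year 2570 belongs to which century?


Century = (year - 1) // 100 + 1
= (2570 - 1) // 100 + 1
= 2569 // 100 + 1
= 25 + 1

26th century


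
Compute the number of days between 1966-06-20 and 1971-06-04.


From 1966-06-20 to 1971-06-04
1966-06-20: days before June = 31 + 28 + 31 + 30 + 31 = 151 (1966 is not a leap year); day of year = 151 + 20 = 171
1971-06-04: days before June = 31 + 28 + 31 + 30 + 31 = 151 (1971 is not a leap year); day of year = 151 + 4 = 155
Rest of 1966: 365 - 171 = 194
Full years 1967 (365), 1968 (366), 1969 (365), 1970 (365): 1461
Total = 194 + 1461 + 155 = 1810

1810 days


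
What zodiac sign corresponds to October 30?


Date: October 30
Conventional tropical zodiac dates: Scorpio from October 23 onward; Sagittarius starts November 22
October 30 falls within the Scorpio range

Scorpio


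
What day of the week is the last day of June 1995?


June 1995 has 30 days
Anchor: Jan 1, 1995. With p = 1995 - 1 = 1994: (p + p//4 - p//100 + p//400) mod 7 = (1994 + 498 - 19 + 4) mod 7 = 2477 mod 7 = 6 -> Sunday (Mon=0 ... Sun=6)
Days before June (Jan-May): 151; June 1 index = (6 + 151) mod 7 = 3 -> Thursday
Last day offset: 30 - 1 = 29 days
Weekday index = (3 + 29) mod 7 = 4

Friday, June 30


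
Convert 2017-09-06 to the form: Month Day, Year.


ISO 2017-09-06 parses as year=2017, month=09, day=06
Month 9 -> September

September 6, 2017


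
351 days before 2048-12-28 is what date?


Start: 2048-12-28, subtract 351 days
Back 28 days from December 28 reaches November 30, 2048 -> 323 left
November 2048 has 30 days -> back to October 31, 2048 -> 293 left
October 2048 has 31 days -> back to September 30, 2048 -> 262 left
September 2048 has 30 days -> back to August 31, 2048 -> 232 left
August 2048 has 31 days -> back to July 31, 2048 -> 201 left
July 2048 has 31 days -> back to June 30, 2048 -> 170 left
June 2048 has 30 days -> back to May 31, 2048 -> 140 left
May 2048 has 31 days -> back to April 30, 2048 -> 109 left
April 2048 has 30 days -> back to March 31, 2048 -> 79 left
March 2048 has 31 days -> back to February 29, 2048 -> 48 left
February 2048 has 29 days -> back to January 31, 2048 -> 19 left
January 2048: 31 - 19 = 12 -> lands on January 12

Result: 2048-01-12


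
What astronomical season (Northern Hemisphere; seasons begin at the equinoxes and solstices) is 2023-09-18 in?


Date: September 18
Astronomical Summer (approx.; exact equinox/solstice day varies by year): June 21 to September 21
September 18 falls within the Summer window

Summer


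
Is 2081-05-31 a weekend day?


Anchor: Jan 1, 2081. With p = 2081 - 1 = 2080: (p + p//4 - p//100 + p//400) mod 7 = (2080 + 520 - 20 + 5) mod 7 = 2585 mod 7 = 2 -> Wednesday (Mon=0 ... Sun=6)
Day of year: 151; offset = 150
Weekday index = (2 + 150) mod 7 = 5 -> Saturday
Weekend days: Saturday, Sunday

Yes


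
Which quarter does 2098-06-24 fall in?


Month: June (month 6)
Q1: Jan-Mar, Q2: Apr-Jun, Q3: Jul-Sep, Q4: Oct-Dec

Q2


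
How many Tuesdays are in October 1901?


October 1901 has 31 days
Anchor: Jan 1, 1901. With p = 1901 - 1 = 1900: (p + p//4 - p//100 + p//400) mod 7 = (1900 + 475 - 19 + 4) mod 7 = 2360 mod 7 = 1 -> Tuesday (Mon=0 ... Sun=6)
Days before October (Jan-Sep): 273; October 1 index = (1 + 273) mod 7 = 1 -> Tuesday
First Tuesday is October 1
Tuesdays: 1, 8, 15, 22, 29

5 Tuesdays


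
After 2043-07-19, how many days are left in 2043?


Day of year: 200 of 365
Remaining = 365 - 200

165 days


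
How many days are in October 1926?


October 1926

31 days


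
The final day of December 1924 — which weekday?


December 1924 has 31 days
Anchor: Jan 1, 1924. With p = 1924 - 1 = 1923: (p + p//4 - p//100 + p//400) mod 7 = (1923 + 480 - 19 + 4) mod 7 = 2388 mod 7 = 1 -> Tuesday (Mon=0 ... Sun=6)
Days before December (Jan-Nov): 335; December 1 index = (1 + 335) mod 7 = 0 -> Monday
Last day offset: 31 - 1 = 30 days
Weekday index = (0 + 30) mod 7 = 2

Wednesday, December 31


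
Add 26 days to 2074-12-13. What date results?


Start: 2074-12-13, add 26 days
December 2074 has 31 days: 31 - 13 = 18 days to December 31 -> 8 left
January 2075: 8 <= 31 -> lands on January 8

Result: 2075-01-08


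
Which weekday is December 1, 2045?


Target: December 1, 2045
Anchor: Jan 1, 2045. With p = 2045 - 1 = 2044: (p + p//4 - p//100 + p//400) mod 7 = (2044 + 511 - 20 + 5) mod 7 = 2540 mod 7 = 6 -> Sunday (Mon=0 ... Sun=6)
Days before December (Jan-Nov): 334 days
Weekday index = (6 + 334) mod 7 = 4

Friday


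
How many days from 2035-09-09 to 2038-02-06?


From 2035-09-09 to 2038-02-06
2035-09-09: days before September = 31 + 28 + 31 + 30 + 31 + 30 + 31 + 31 = 243 (2035 is not a leap year); day of year = 243 + 9 = 252
2038-02-06: days before February = 31; day of year = 31 + 6 = 37
Rest of 2035: 365 - 252 = 113
Full years 2036 (366), 2037 (365): 731
Total = 113 + 731 + 37 = 881

881 days


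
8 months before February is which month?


February is month 2
2 - 8 = -6; wrap: -6 + 12 = 6

June


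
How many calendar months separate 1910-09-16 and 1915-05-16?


From September 1910 to May 1915
5 years * 12 = 60 months, minus 4 months = 56

56 months


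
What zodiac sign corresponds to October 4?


Date: October 4
Conventional tropical zodiac dates: Libra from September 23 onward; Scorpio starts October 23
October 4 falls within the Libra range

Libra


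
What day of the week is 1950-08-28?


Date: August 28, 1950
Anchor: Jan 1, 1950. With p = 1950 - 1 = 1949: (p + p//4 - p//100 + p//400) mod 7 = (1949 + 487 - 19 + 4) mod 7 = 2421 mod 7 = 6 -> Sunday (Mon=0 ... Sun=6)
Days before August (Jan-Jul): 212; offset = 212 + 28 - 1 = 239
Weekday index = (6 + 239) mod 7 = 0

Day of the week: Monday


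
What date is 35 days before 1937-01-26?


Start: 1937-01-26, subtract 35 days
Back 26 days from January 26 reaches December 31, 1936 -> 9 left
December 1936: 31 - 9 = 22 -> lands on December 22

Result: 1936-12-22


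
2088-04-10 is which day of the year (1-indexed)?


Date: April 10, 2088
Days in months 1 through 3: 91
Plus 10 days in April

Day of year: 101


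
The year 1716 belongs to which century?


Century = (year - 1) // 100 + 1
= (1716 - 1) // 100 + 1
= 1715 // 100 + 1
= 17 + 1

18th century


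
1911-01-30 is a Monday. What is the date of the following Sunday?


Current: Monday
Target: Sunday
Days ahead: 6

Next Sunday: 1911-02-05


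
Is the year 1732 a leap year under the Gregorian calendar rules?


Gregorian leap year rule: divisible by 4, but not by 100, unless also by 400.
1732 is divisible by 4 but not 100 -> leap year

Yes


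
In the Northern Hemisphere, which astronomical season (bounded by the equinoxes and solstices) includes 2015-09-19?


Date: September 19
Astronomical Summer (approx.; exact equinox/solstice day varies by year): June 21 to September 21
September 19 falls within the Summer window

Summer


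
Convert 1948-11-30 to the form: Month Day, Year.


ISO 1948-11-30 parses as year=1948, month=11, day=30
Month 11 -> November

November 30, 1948


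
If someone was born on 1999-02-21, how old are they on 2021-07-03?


Birth: 1999-02-21
Reference: 2021-07-03
Year difference: 2021 - 1999 = 22

22 years old


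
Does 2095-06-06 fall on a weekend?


Anchor: Jan 1, 2095. With p = 2095 - 1 = 2094: (p + p//4 - p//100 + p//400) mod 7 = (2094 + 523 - 20 + 5) mod 7 = 2602 mod 7 = 5 -> Saturday (Mon=0 ... Sun=6)
Day of year: 157; offset = 156
Weekday index = (5 + 156) mod 7 = 0 -> Monday
Weekend days: Saturday, Sunday

No


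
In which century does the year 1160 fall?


Century = (year - 1) // 100 + 1
= (1160 - 1) // 100 + 1
= 1159 // 100 + 1
= 11 + 1

12th century


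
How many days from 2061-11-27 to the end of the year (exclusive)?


Day of year: 331 of 365
Remaining = 365 - 331

34 days


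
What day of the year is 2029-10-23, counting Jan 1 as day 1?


Date: October 23, 2029
Days in months 1 through 9: 273
Plus 23 days in October

Day of year: 296


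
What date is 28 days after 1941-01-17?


Start: 1941-01-17, add 28 days
January 1941 has 31 days: 31 - 17 = 14 days to January 31 -> 14 left
February 1941: 14 <= 28 -> lands on February 14

Result: 1941-02-14


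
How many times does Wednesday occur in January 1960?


January 1960 has 31 days
Anchor: Jan 1, 1960. With p = 1960 - 1 = 1959: (p + p//4 - p//100 + p//400) mod 7 = (1959 + 489 - 19 + 4) mod 7 = 2433 mod 7 = 4 -> Friday (Mon=0 ... Sun=6)
January 1 is the anchor itself -> Friday
First Wednesday is January 6
Wednesdays: 6, 13, 20, 27

4 Wednesdays


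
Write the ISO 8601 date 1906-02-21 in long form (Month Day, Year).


ISO 1906-02-21 parses as year=1906, month=02, day=21
Month 2 -> February

February 21, 1906


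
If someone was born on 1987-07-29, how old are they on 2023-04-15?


Birth: 1987-07-29
Reference: 2023-04-15
Year difference: 2023 - 1987 = 36
Birthday not yet reached in 2023, subtract 1

35 years old


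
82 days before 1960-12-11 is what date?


Start: 1960-12-11, subtract 82 days
Back 11 days from December 11 reaches November 30, 1960 -> 71 left
November 1960 has 30 days -> back to October 31, 1960 -> 41 left
October 1960 has 31 days -> back to September 30, 1960 -> 10 left
September 1960: 30 - 10 = 20 -> lands on September 20

Result: 1960-09-20


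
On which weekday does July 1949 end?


July 1949 has 31 days
Anchor: Jan 1, 1949. With p = 1949 - 1 = 1948: (p + p//4 - p//100 + p//400) mod 7 = (1948 + 487 - 19 + 4) mod 7 = 2420 mod 7 = 5 -> Saturday (Mon=0 ... Sun=6)
Days before July (Jan-Jun): 181; July 1 index = (5 + 181) mod 7 = 4 -> Friday
Last day offset: 31 - 1 = 30 days
Weekday index = (4 + 30) mod 7 = 6

Sunday, July 31


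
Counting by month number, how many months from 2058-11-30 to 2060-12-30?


From November 2058 to December 2060
2 years * 12 = 24 months, plus 1 month = 25

25 months


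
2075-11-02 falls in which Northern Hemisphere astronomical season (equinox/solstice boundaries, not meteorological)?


Date: November 2
Astronomical Autumn (approx.; exact equinox/solstice day varies by year): September 22 to December 20
November 2 falls within the Autumn window

Autumn


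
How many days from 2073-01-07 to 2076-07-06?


From 2073-01-07 to 2076-07-06
2073-01-07: day of year = 7
2076-07-06: days before July = 31 + 29 + 31 + 30 + 31 + 30 = 182 (2076 is a leap year); day of year = 182 + 6 = 188
Rest of 2073: 365 - 7 = 358
Full years 2074 (365), 2075 (365): 730
Total = 358 + 730 + 188 = 1276

1276 days


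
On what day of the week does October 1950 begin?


Target: October 1, 1950
Anchor: Jan 1, 1950. With p = 1950 - 1 = 1949: (p + p//4 - p//100 + p//400) mod 7 = (1949 + 487 - 19 + 4) mod 7 = 2421 mod 7 = 6 -> Sunday (Mon=0 ... Sun=6)
Days before October (Jan-Sep): 273 days
Weekday index = (6 + 273) mod 7 = 6

Sunday


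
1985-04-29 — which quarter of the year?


Month: April (month 4)
Q1: Jan-Mar, Q2: Apr-Jun, Q3: Jul-Sep, Q4: Oct-Dec

Q2


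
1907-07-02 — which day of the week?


Date: July 2, 1907
Anchor: Jan 1, 1907. With p = 1907 - 1 = 1906: (p + p//4 - p//100 + p//400) mod 7 = (1906 + 476 - 19 + 4) mod 7 = 2367 mod 7 = 1 -> Tuesday (Mon=0 ... Sun=6)
Days before July (Jan-Jun): 181; offset = 181 + 2 - 1 = 182
Weekday index = (1 + 182) mod 7 = 1

Day of the week: Tuesday


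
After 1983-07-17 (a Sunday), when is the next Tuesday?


Current: Sunday
Target: Tuesday
Days ahead: 2

Next Tuesday: 1983-07-19


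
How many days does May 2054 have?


May 2054

31 days


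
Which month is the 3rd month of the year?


Month 3 of 12

March


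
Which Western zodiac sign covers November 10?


Date: November 10
Conventional tropical zodiac dates: Scorpio from October 23 onward; Sagittarius starts November 22
November 10 falls within the Scorpio range

Scorpio


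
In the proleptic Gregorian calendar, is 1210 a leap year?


Gregorian leap year rule: divisible by 4, but not by 100, unless also by 400.
1210 is not divisible by 4 -> not a leap year

No


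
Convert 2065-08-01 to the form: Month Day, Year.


ISO 2065-08-01 parses as year=2065, month=08, day=01
Month 8 -> August

August 1, 2065


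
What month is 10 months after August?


August is month 8
8 + 10 = 18; wrap: 18 - 12 = 6

June


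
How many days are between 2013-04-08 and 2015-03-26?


From 2013-04-08 to 2015-03-26
2013-04-08: days before April = 31 + 28 + 31 = 90 (2013 is not a leap year); day of year = 90 + 8 = 98
2015-03-26: days before March = 31 + 28 = 59 (2015 is not a leap year); day of year = 59 + 26 = 85
Rest of 2013: 365 - 98 = 267
Full years 2014 (365): 365
Total = 267 + 365 + 85 = 717

717 days


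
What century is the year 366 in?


Century = (year - 1) // 100 + 1
= (366 - 1) // 100 + 1
= 365 // 100 + 1
= 3 + 1

4th century


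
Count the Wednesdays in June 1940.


June 1940 has 30 days
Anchor: Jan 1, 1940. With p = 1940 - 1 = 1939: (p + p//4 - p//100 + p//400) mod 7 = (1939 + 484 - 19 + 4) mod 7 = 2408 mod 7 = 0 -> Monday (Mon=0 ... Sun=6)
Days before June (Jan-May): 152; June 1 index = (0 + 152) mod 7 = 5 -> Saturday
First Wednesday is June 5
Wednesdays: 5, 12, 19, 26

4 Wednesdays


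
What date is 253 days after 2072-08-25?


Start: 2072-08-25, add 253 days
August 2072 has 31 days: 31 - 25 = 6 days to August 31 -> 247 left
September 2072 has 30 days -> 217 left
October 2072 has 31 days -> 186 left
November 2072 has 30 days -> 156 left
December 2072 has 31 days -> 125 left
January 2073 has 31 days -> 94 left
February 2073 has 28 days -> 66 left
March 2073 has 31 days -> 35 left
April 2073 has 30 days -> 5 left
May 2073: 5 <= 31 -> lands on May 5

Result: 2073-05-05


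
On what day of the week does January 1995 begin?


Target: January 1, 1995
Anchor: Jan 1, 1995. With p = 1995 - 1 = 1994: (p + p//4 - p//100 + p//400) mod 7 = (1994 + 498 - 19 + 4) mod 7 = 2477 mod 7 = 6 -> Sunday (Mon=0 ... Sun=6)
Offset from anchor: 0 days
Weekday index = (6 + 0) mod 7 = 6

Sunday


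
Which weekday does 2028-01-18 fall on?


Date: January 18, 2028
Anchor: Jan 1, 2028. With p = 2028 - 1 = 2027: (p + p//4 - p//100 + p//400) mod 7 = (2027 + 506 - 20 + 5) mod 7 = 2518 mod 7 = 5 -> Saturday (Mon=0 ... Sun=6)
Days into year = 18 - 1 = 17
Weekday index = (5 + 17) mod 7 = 1

Day of the week: Tuesday


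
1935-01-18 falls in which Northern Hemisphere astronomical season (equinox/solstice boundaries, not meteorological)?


Date: January 18
Astronomical Winter (approx.; exact equinox/solstice day varies by year): December 21 to March 19
January 18 falls within the Winter window

Winter


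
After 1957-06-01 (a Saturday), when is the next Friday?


Current: Saturday
Target: Friday
Days ahead: 6

Next Friday: 1957-06-07


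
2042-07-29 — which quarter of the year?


Month: July (month 7)
Q1: Jan-Mar, Q2: Apr-Jun, Q3: Jul-Sep, Q4: Oct-Dec

Q3


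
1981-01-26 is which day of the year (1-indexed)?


Date: January 26, 1981
No months before January
Plus 26 days in January

Day of year: 26


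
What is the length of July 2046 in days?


July 2046

31 days


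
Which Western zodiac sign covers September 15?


Date: September 15
Conventional tropical zodiac dates: Virgo from August 23 onward; Libra starts September 23
September 15 falls within the Virgo range

Virgo


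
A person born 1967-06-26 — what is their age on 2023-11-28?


Birth: 1967-06-26
Reference: 2023-11-28
Year difference: 2023 - 1967 = 56

56 years old


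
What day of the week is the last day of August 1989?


August 1989 has 31 days
Anchor: Jan 1, 1989. With p = 1989 - 1 = 1988: (p + p//4 - p//100 + p//400) mod 7 = (1988 + 497 - 19 + 4) mod 7 = 2470 mod 7 = 6 -> Sunday (Mon=0 ... Sun=6)
Days before August (Jan-Jul): 212; August 1 index = (6 + 212) mod 7 = 1 -> Tuesday
Last day offset: 31 - 1 = 30 days
Weekday index = (1 + 30) mod 7 = 3

Thursday, August 31


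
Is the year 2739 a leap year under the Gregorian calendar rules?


Gregorian leap year rule: divisible by 4, but not by 100, unless also by 400.
2739 is not divisible by 4 -> not a leap year

No


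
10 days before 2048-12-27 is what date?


Start: 2048-12-27, subtract 10 days
27 - 10 = 17 stays within December 2048

Result: 2048-12-17


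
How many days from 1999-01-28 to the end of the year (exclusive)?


Day of year: 28 of 365
Remaining = 365 - 28

337 days


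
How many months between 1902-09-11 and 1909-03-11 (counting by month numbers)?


From September 1902 to March 1909
7 years * 12 = 84 months, minus 6 months = 78

78 months


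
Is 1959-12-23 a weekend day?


Anchor: Jan 1, 1959. With p = 1959 - 1 = 1958: (p + p//4 - p//100 + p//400) mod 7 = (1958 + 489 - 19 + 4) mod 7 = 2432 mod 7 = 3 -> Thursday (Mon=0 ... Sun=6)
Day of year: 357; offset = 356
Weekday index = (3 + 356) mod 7 = 2 -> Wednesday
Weekend days: Saturday, Sunday

No


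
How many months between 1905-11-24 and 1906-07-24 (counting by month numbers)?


From November 1905 to July 1906
1 year * 12 = 12 months, minus 4 months = 8

8 months


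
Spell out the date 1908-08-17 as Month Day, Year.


ISO 1908-08-17 parses as year=1908, month=08, day=17
Month 8 -> August

August 17, 1908


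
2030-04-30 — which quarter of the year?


Month: April (month 4)
Q1: Jan-Mar, Q2: Apr-Jun, Q3: Jul-Sep, Q4: Oct-Dec

Q2


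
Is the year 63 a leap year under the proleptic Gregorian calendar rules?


Gregorian leap year rule: divisible by 4, but not by 100, unless also by 400.
63 is not divisible by 4 -> not a leap year

No


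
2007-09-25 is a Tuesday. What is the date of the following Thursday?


Current: Tuesday
Target: Thursday
Days ahead: 2

Next Thursday: 2007-09-27


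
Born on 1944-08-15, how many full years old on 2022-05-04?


Birth: 1944-08-15
Reference: 2022-05-04
Year difference: 2022 - 1944 = 78
Birthday not yet reached in 2022, subtract 1

77 years old


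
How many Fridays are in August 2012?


August 2012 has 31 days
Anchor: Jan 1, 2012. With p = 2012 - 1 = 2011: (p + p//4 - p//100 + p//400) mod 7 = (2011 + 502 - 20 + 5) mod 7 = 2498 mod 7 = 6 -> Sunday (Mon=0 ... Sun=6)
Days before August (Jan-Jul): 213; August 1 index = (6 + 213) mod 7 = 2 -> Wednesday
First Friday is August 3
Fridays: 3, 10, 17, 24, 31

5 Fridays


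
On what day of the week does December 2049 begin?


Target: December 1, 2049
Anchor: Jan 1, 2049. With p = 2049 - 1 = 2048: (p + p//4 - p//100 + p//400) mod 7 = (2048 + 512 - 20 + 5) mod 7 = 2545 mod 7 = 4 -> Friday (Mon=0 ... Sun=6)
Days before December (Jan-Nov): 334 days
Weekday index = (4 + 334) mod 7 = 2

Wednesday


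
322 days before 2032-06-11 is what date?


Start: 2032-06-11, subtract 322 days
Back 11 days from June 11 reaches May 31, 2032 -> 311 left
May 2032 has 31 days -> back to April 30, 2032 -> 280 left
April 2032 has 30 days -> back to March 31, 2032 -> 250 left
March 2032 has 31 days -> back to February 29, 2032 -> 219 left
February 2032 has 29 days -> back to January 31, 2032 -> 190 left
January 2032 has 31 days -> back to December 31, 2031 -> 159 left
December 2031 has 31 days -> back to November 30, 2031 -> 128 left
November 2031 has 30 days -> back to October 31, 2031 -> 98 left
October 2031 has 31 days -> back to September 30, 2031 -> 67 left
September 2031 has 30 days -> back to August 31, 2031 -> 37 left
August 2031 has 31 days -> back to July 31, 2031 -> 6 left
July 2031: 31 - 6 = 25 -> lands on July 25

Result: 2031-07-25


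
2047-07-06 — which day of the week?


Date: July 6, 2047
Anchor: Jan 1, 2047. With p = 2047 - 1 = 2046: (p + p//4 - p//100 + p//400) mod 7 = (2046 + 511 - 20 + 5) mod 7 = 2542 mod 7 = 1 -> Tuesday (Mon=0 ... Sun=6)
Days before July (Jan-Jun): 181; offset = 181 + 6 - 1 = 186
Weekday index = (1 + 186) mod 7 = 5

Day of the week: Saturday


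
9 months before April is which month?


April is month 4
4 - 9 = -5; wrap: -5 + 12 = 7

July


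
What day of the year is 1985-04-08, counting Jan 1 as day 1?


Date: April 8, 1985
Days in months 1 through 3: 90
Plus 8 days in April

Day of year: 98


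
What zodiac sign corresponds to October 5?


Date: October 5
Conventional tropical zodiac dates: Libra from September 23 onward; Scorpio starts October 23
October 5 falls within the Libra range

Libra


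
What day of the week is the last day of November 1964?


November 1964 has 30 days
Anchor: Jan 1, 1964. With p = 1964 - 1 = 1963: (p + p//4 - p//100 + p//400) mod 7 = (1963 + 490 - 19 + 4) mod 7 = 2438 mod 7 = 2 -> Wednesday (Mon=0 ... Sun=6)
Days before November (Jan-Oct): 305; November 1 index = (2 + 305) mod 7 = 6 -> Sunday
Last day offset: 30 - 1 = 29 days
Weekday index = (6 + 29) mod 7 = 0

Monday, November 30


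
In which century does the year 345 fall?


Century = (year - 1) // 100 + 1
= (345 - 1) // 100 + 1
= 344 // 100 + 1
= 3 + 1

4th century


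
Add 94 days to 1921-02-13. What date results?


Start: 1921-02-13, add 94 days
February 1921 has 28 days: 28 - 13 = 15 days to February 28 -> 79 left
March 1921 has 31 days -> 48 left
April 1921 has 30 days -> 18 left
May 1921: 18 <= 31 -> lands on May 18

Result: 1921-05-18


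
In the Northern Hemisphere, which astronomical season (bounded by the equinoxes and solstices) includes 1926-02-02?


Date: February 2
Astronomical Winter (approx.; exact equinox/solstice day varies by year): December 21 to March 19
February 2 falls within the Winter window

Winter


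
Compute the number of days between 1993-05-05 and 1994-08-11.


From 1993-05-05 to 1994-08-11
1993-05-05: days before May = 31 + 28 + 31 + 30 = 120 (1993 is not a leap year); day of year = 120 + 5 = 125
1994-08-11: days before August = 31 + 28 + 31 + 30 + 31 + 30 + 31 = 212 (1994 is not a leap year); day of year = 212 + 11 = 223
Rest of 1993: 365 - 125 = 240
Total = 240 + 223 = 463

463 days


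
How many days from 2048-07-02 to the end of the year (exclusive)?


Day of year: 184 of 366
Remaining = 366 - 184

182 days


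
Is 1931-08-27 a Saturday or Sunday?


Anchor: Jan 1, 1931. With p = 1931 - 1 = 1930: (p + p//4 - p//100 + p//400) mod 7 = (1930 + 482 - 19 + 4) mod 7 = 2397 mod 7 = 3 -> Thursday (Mon=0 ... Sun=6)
Day of year: 239; offset = 238
Weekday index = (3 + 238) mod 7 = 3 -> Thursday
Weekend days: Saturday, Sunday

No


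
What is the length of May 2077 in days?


May 2077

31 days


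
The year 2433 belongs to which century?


Century = (year - 1) // 100 + 1
= (2433 - 1) // 100 + 1
= 2432 // 100 + 1
= 24 + 1

25th century


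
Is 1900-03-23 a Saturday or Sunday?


Anchor: Jan 1, 1900. With p = 1900 - 1 = 1899: (p + p//4 - p//100 + p//400) mod 7 = (1899 + 474 - 18 + 4) mod 7 = 2359 mod 7 = 0 -> Monday (Mon=0 ... Sun=6)
Day of year: 82; offset = 81
Weekday index = (0 + 81) mod 7 = 4 -> Friday
Weekend days: Saturday, Sunday

No


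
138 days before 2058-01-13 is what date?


Start: 2058-01-13, subtract 138 days
Back 13 days from January 13 reaches December 31, 2057 -> 125 left
December 2057 has 31 days -> back to November 30, 2057 -> 94 left
November 2057 has 30 days -> back to October 31, 2057 -> 64 left
October 2057 has 31 days -> back to September 30, 2057 -> 33 left
September 2057 has 30 days -> back to August 31, 2057 -> 3 left
August 2057: 31 - 3 = 28 -> lands on August 28

Result: 2057-08-28


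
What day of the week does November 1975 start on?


Target: November 1, 1975
Anchor: Jan 1, 1975. With p = 1975 - 1 = 1974: (p + p//4 - p//100 + p//400) mod 7 = (1974 + 493 - 19 + 4) mod 7 = 2452 mod 7 = 2 -> Wednesday (Mon=0 ... Sun=6)
Days before November (Jan-Oct): 304 days
Weekday index = (2 + 304) mod 7 = 5

Saturday


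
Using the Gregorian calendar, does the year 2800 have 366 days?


Gregorian leap year rule: divisible by 4, but not by 100, unless also by 400.
2800 is divisible by 400 -> leap year

Yes


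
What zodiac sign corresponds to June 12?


Date: June 12
Conventional tropical zodiac dates: Gemini from May 21 onward; Cancer starts June 21
June 12 falls within the Gemini range

Gemini


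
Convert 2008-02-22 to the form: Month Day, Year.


ISO 2008-02-22 parses as year=2008, month=02, day=22
Month 2 -> February

February 22, 2008


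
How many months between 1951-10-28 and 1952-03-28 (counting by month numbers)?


From October 1951 to March 1952
1 year * 12 = 12 months, minus 7 months = 5

5 months


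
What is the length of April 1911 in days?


April 1911

30 days


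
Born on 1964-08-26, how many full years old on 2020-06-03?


Birth: 1964-08-26
Reference: 2020-06-03
Year difference: 2020 - 1964 = 56
Birthday not yet reached in 2020, subtract 1

55 years old


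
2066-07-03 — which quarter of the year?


Month: July (month 7)
Q1: Jan-Mar, Q2: Apr-Jun, Q3: Jul-Sep, Q4: Oct-Dec

Q3


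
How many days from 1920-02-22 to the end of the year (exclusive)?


Day of year: 53 of 366
Remaining = 366 - 53

313 days


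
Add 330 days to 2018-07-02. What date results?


Start: 2018-07-02, add 330 days
July 2018 has 31 days: 31 - 2 = 29 days to July 31 -> 301 left
August 2018 has 31 days -> 270 left
September 2018 has 30 days -> 240 left
October 2018 has 31 days -> 209 left
November 2018 has 30 days -> 179 left
December 2018 has 31 days -> 148 left
January 2019 has 31 days -> 117 left
February 2019 has 28 days -> 89 left
March 2019 has 31 days -> 58 left
April 2019 has 30 days -> 28 left
May 2019: 28 <= 31 -> lands on May 28

Result: 2019-05-28


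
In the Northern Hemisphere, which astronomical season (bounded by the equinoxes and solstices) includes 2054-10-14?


Date: October 14
Astronomical Autumn (approx.; exact equinox/solstice day varies by year): September 22 to December 20
October 14 falls within the Autumn window

Autumn


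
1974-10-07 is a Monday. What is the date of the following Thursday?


Current: Monday
Target: Thursday
Days ahead: 3

Next Thursday: 1974-10-10


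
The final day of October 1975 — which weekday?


October 1975 has 31 days
Anchor: Jan 1, 1975. With p = 1975 - 1 = 1974: (p + p//4 - p//100 + p//400) mod 7 = (1974 + 493 - 19 + 4) mod 7 = 2452 mod 7 = 2 -> Wednesday (Mon=0 ... Sun=6)
Days before October (Jan-Sep): 273; October 1 index = (2 + 273) mod 7 = 2 -> Wednesday
Last day offset: 31 - 1 = 30 days
Weekday index = (2 + 30) mod 7 = 4

Friday, October 31


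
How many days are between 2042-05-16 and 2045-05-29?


From 2042-05-16 to 2045-05-29
2042-05-16: days before May = 31 + 28 + 31 + 30 = 120 (2042 is not a leap year); day of year = 120 + 16 = 136
2045-05-29: days before May = 31 + 28 + 31 + 30 = 120 (2045 is not a leap year); day of year = 120 + 29 = 149
Rest of 2042: 365 - 136 = 229
Full years 2043 (365), 2044 (366): 731
Total = 229 + 731 + 149 = 1109

1109 days


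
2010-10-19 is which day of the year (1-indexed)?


Date: October 19, 2010
Days in months 1 through 9: 273
Plus 19 days in October

Day of year: 292


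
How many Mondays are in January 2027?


January 2027 has 31 days
Anchor: Jan 1, 2027. With p = 2027 - 1 = 2026: (p + p//4 - p//100 + p//400) mod 7 = (2026 + 506 - 20 + 5) mod 7 = 2517 mod 7 = 4 -> Friday (Mon=0 ... Sun=6)
January 1 is the anchor itself -> Friday
First Monday is January 4
Mondays: 4, 11, 18, 25

4 Mondays


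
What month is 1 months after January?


January is month 1
1 + 1 = 2

February


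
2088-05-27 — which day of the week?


Date: May 27, 2088
Anchor: Jan 1, 2088. With p = 2088 - 1 = 2087: (p + p//4 - p//100 + p//400) mod 7 = (2087 + 521 - 20 + 5) mod 7 = 2593 mod 7 = 3 -> Thursday (Mon=0 ... Sun=6)
Days before May (Jan-Apr): 121; offset = 121 + 27 - 1 = 147
Weekday index = (3 + 147) mod 7 = 3

Day of the week: Thursday


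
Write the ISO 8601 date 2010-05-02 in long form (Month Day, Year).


ISO 2010-05-02 parses as year=2010, month=05, day=02
Month 5 -> May

May 2, 2010


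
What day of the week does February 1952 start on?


Target: February 1, 1952
Anchor: Jan 1, 1952. With p = 1952 - 1 = 1951: (p + p//4 - p//100 + p//400) mod 7 = (1951 + 487 - 19 + 4) mod 7 = 2423 mod 7 = 1 -> Tuesday (Mon=0 ... Sun=6)
Days before February (Jan): 31 days
Weekday index = (1 + 31) mod 7 = 4

Friday


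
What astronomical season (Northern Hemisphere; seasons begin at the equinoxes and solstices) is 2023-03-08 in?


Date: March 8
Astronomical Winter (approx.; exact equinox/solstice day varies by year): December 21 to March 19
March 8 falls within the Winter window

Winter


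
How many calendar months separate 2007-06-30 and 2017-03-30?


From June 2007 to March 2017
10 years * 12 = 120 months, minus 3 months = 117

117 months


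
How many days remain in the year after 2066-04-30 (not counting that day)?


Day of year: 120 of 365
Remaining = 365 - 120

245 days


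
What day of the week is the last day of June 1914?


June 1914 has 30 days
Anchor: Jan 1, 1914. With p = 1914 - 1 = 1913: (p + p//4 - p//100 + p//400) mod 7 = (1913 + 478 - 19 + 4) mod 7 = 2376 mod 7 = 3 -> Thursday (Mon=0 ... Sun=6)
Days before June (Jan-May): 151; June 1 index = (3 + 151) mod 7 = 0 -> Monday
Last day offset: 30 - 1 = 29 days
Weekday index = (0 + 29) mod 7 = 1

Tuesday, June 30


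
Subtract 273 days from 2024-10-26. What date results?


Start: 2024-10-26, subtract 273 days
Back 26 days from October 26 reaches September 30, 2024 -> 247 left
September 2024 has 30 days -> back to August 31, 2024 -> 217 left
August 2024 has 31 days -> back to July 31, 2024 -> 186 left
July 2024 has 31 days -> back to June 30, 2024 -> 155 left
June 2024 has 30 days -> back to May 31, 2024 -> 125 left
May 2024 has 31 days -> back to April 30, 2024 -> 94 left
April 2024 has 30 days -> back to March 31, 2024 -> 64 left
March 2024 has 31 days -> back to February 29, 2024 -> 33 left
February 2024 has 29 days -> back to January 31, 2024 -> 4 left
January 2024: 31 - 4 = 27 -> lands on January 27

Result: 2024-01-27
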